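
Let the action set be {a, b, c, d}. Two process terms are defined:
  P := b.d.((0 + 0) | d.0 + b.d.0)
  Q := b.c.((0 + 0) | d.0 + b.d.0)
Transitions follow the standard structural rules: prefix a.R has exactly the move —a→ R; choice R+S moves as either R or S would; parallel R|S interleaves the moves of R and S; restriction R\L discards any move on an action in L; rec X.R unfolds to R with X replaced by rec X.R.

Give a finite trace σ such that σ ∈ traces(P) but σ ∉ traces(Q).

LTS(P): 6 reachable states
  m0 = b.d.((0 + 0) | d.0 + b.d.0) has moves -b-> m1
  m1 = d.((0 + 0) | d.0 + b.d.0) has moves -d-> m2
  m2 = (0 + 0) | d.0 + b.d.0 has moves -b-> m3, -d-> m4
  m3 = d.0 has moves -d-> m5
  m4 = (0 + 0) | 0 has moves ∅
  m5 = 0 has moves ∅
LTS(Q): 6 reachable states
  n0 = b.c.((0 + 0) | d.0 + b.d.0) has moves -b-> n1
  n1 = c.((0 + 0) | d.0 + b.d.0) has moves -c-> n2
  n2 = (0 + 0) | d.0 + b.d.0 has moves -b-> n3, -d-> n4
  n3 = d.0 has moves -d-> n5
  n4 = (0 + 0) | 0 has moves ∅
  n5 = 0 has moves ∅
Trace ⟨bd⟩ through P, begin at {m0}:
  [1] b ⇒ {m1}
  [2] d ⇒ {m2}
  P completes σ.
Trace ⟨bd⟩ through Q, begin at {n0}:
  [1] b ⇒ {n1}
  [2] d ⇒ ∅ (Q stuck)

bd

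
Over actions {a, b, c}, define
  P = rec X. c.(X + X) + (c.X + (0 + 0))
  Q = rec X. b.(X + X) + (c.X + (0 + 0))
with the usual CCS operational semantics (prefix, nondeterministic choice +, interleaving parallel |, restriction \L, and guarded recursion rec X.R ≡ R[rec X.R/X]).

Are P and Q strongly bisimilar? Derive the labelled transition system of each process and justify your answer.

LTS(P): 2 reachable states
  s0 = rec X. c.(X + X) + (c.X + (0 + 0)) :: —c→ s0, —c→ s1
  s1 = (rec X. c.(X + X) + (c.X + (0 + 0))) + (rec X. c.(X + X) + (c.X + (0 + 0))) :: —c→ s0, —c→ s1
LTS(Q): 2 reachable states
  t0 = rec X. b.(X + X) + (c.X + (0 + 0)) :: —b→ t1, —c→ t0
  t1 = (rec X. b.(X + X) + (c.X + (0 + 0))) + (rec X. b.(X + X) + (c.X + (0 + 0))) :: —b→ t1, —c→ t0
Bisimilarity quotient blocks:
  B0 = {s0, s1}
  B1 = {t0, t1}
s0 ∈ B0, t0 ∈ B1 → different blocks

NO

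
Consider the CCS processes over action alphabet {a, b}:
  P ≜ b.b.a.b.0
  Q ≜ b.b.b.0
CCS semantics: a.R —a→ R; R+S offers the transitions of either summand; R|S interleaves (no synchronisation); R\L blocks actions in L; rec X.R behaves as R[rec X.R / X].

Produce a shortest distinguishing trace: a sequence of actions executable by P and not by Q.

bba

Reachable graph of P (5 states):
  u0 = b.b.a.b.0 | --b--▸ u1
  u1 = b.a.b.0 | --b--▸ u2
  u2 = a.b.0 | --a--▸ u3
  u3 = b.0 | --b--▸ u4
  u4 = 0 | deadlocked
Reachable graph of Q (4 states):
  v0 = b.b.b.0 | --b--▸ v1
  v1 = b.b.0 | --b--▸ v2
  v2 = b.0 | --b--▸ v3
  v3 = 0 | deadlocked
Run σ = ⟨bba⟩ on P: start {u0}
  step 1 (b): {u1}
  step 2 (b): {u2}
  step 3 (a): {u3}
  — P admits the full trace.
Run σ = ⟨bba⟩ on Q: start {v0}
  step 1 (b): {v1}
  step 2 (b): {v2}
  step 3 (a): ∅  — Q cannot continue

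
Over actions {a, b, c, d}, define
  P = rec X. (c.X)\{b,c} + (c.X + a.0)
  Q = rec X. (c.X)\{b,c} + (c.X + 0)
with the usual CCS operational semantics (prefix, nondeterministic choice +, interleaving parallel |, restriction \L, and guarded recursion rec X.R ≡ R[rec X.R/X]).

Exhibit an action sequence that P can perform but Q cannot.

P's transition system — 2 states:
  p0 = rec X. (c.X)\{b,c} + (c.X + a.0) :: =a=> p1, =c=> p0
  p1 = 0 :: (no moves)
Q's transition system — 1 states:
  q0 = rec X. (c.X)\{b,c} + (c.X + 0) :: =c=> q0
Executing a from P (initial set {p0}):
  step 1 (a): {p1}
  — P admits the full trace.
Executing a from Q (initial set {q0}):
  step 1 (a): ∅ (Q stuck)

a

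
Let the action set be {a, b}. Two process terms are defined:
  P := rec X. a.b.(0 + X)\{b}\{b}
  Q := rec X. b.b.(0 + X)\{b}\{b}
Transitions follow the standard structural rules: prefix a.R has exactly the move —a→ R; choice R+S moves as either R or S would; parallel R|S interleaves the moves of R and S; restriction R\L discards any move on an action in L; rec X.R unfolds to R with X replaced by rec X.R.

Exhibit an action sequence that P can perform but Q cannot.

a

Reachable graph of P (4 states):
  s0 = rec X. a.b.(0 + X)\{b}\{b} → -a-> s1
  s1 = b.(0 + (rec X. a.b.(0 + X)\{b}\{b}))\{b}\{b} → -b-> s2
  s2 = (0 + (rec X. a.b.(0 + X)\{b}\{b}))\{b}\{b} → -a-> s3
  s3 = (b.(0 + (rec X. a.b.(0 + X)\{b}\{b}))\{b}\{b})\{b}\{b} → ·
Reachable graph of Q (3 states):
  t0 = rec X. b.b.(0 + X)\{b}\{b} → -b-> t1
  t1 = b.(0 + (rec X. b.b.(0 + X)\{b}\{b}))\{b}\{b} → -b-> t2
  t2 = (0 + (rec X. b.b.(0 + X)\{b}\{b}))\{b}\{b} → ·
Run σ = ⟨a⟩ on P: start {s0}
  after a @ step 1: {s1}
  — P admits the full trace.
Run σ = ⟨a⟩ on Q: start {t0}
  after a @ step 1: ∅  — Q cannot continue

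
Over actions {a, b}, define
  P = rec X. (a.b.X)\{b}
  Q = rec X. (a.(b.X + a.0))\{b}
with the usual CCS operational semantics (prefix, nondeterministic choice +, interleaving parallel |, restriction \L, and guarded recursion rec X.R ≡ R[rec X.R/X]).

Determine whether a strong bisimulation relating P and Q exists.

P ≁ Q

LTS(P): 2 reachable states
  p0 = rec X. (a.b.X)\{b} has moves ··a··> p1
  p1 = (b.(rec X. (a.b.X)\{b}))\{b} has moves deadlocked
LTS(Q): 3 reachable states
  q0 = rec X. (a.(b.X + a.0))\{b} has moves ··a··> q1
  q1 = (b.(rec X. (a.(b.X + a.0))\{b}) + a.0)\{b} has moves ··a··> q2
  q2 = 0\{b} has moves deadlocked
Coarsest stable partition (strong bisimilarity classes):
  B0 = {p0, q1}
  B1 = {p1, q2}
  B2 = {q0}
p0 ∈ B0, q0 ∈ B2 → different blocks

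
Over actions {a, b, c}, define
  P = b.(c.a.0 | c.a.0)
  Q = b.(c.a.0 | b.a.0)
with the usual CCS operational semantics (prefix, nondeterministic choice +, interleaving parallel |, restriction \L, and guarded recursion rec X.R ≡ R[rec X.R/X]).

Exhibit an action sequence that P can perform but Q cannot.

bcc

P's transition system — 10 states:
  p0 = b.(c.a.0 | c.a.0) :: ··b··> p1
  p1 = c.a.0 | c.a.0 :: ··c··> p2, ··c··> p3
  p2 = a.0 | c.a.0 :: ··a··> p4, ··c··> p5
  p3 = c.a.0 | a.0 :: ··a··> p6, ··c··> p5
  p4 = 0 | c.a.0 :: ··c··> p7
  p5 = a.0 | a.0 :: ··a··> p7, ··a··> p8
  p6 = c.a.0 | 0 :: ··c··> p8
  p7 = 0 | a.0 :: ··a··> p9
  p8 = a.0 | 0 :: ··a··> p9
  p9 = 0 | 0 :: ∅
Q's transition system — 10 states:
  q0 = b.(c.a.0 | b.a.0) :: ··b··> q1
  q1 = c.a.0 | b.a.0 :: ··b··> q2, ··c··> q3
  q2 = c.a.0 | a.0 :: ··a··> q4, ··c··> q5
  q3 = a.0 | b.a.0 :: ··a··> q6, ··b··> q5
  q4 = c.a.0 | 0 :: ··c··> q7
  q5 = a.0 | a.0 :: ··a··> q7, ··a··> q8
  q6 = 0 | b.a.0 :: ··b··> q8
  q7 = a.0 | 0 :: ··a··> q9
  q8 = 0 | a.0 :: ··a··> q9
  q9 = 0 | 0 :: ∅
Run σ = ⟨bcc⟩ on P: start {p0}
  step 1 (b): {p1}
  step 2 (c): {p2, p3}
  step 3 (c): {p5}
  P completes σ.
Run σ = ⟨bcc⟩ on Q: start {q0}
  step 1 (b): {q1}
  step 2 (c): {q3}
  step 3 (c): ∅ (Q stuck)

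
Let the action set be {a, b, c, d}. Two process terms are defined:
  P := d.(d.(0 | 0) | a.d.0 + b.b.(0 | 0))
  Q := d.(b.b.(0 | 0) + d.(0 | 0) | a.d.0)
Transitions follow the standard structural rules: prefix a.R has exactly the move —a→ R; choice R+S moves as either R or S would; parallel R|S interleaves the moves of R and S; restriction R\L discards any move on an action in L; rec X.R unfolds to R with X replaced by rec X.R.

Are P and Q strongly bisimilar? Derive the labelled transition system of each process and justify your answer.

LTS(P): 9 reachable states
  p0 = d.(d.(0 | 0) | a.d.0 + b.b.(0 | 0)) has moves --d--▸ p1
  p1 = d.(0 | 0) | a.d.0 + b.b.(0 | 0) has moves --a--▸ p2, --b--▸ p3, --d--▸ p4
  p2 = d.(0 | 0) | d.0 has moves --d--▸ p5, --d--▸ p6
  p3 = b.(0 | 0) has moves --b--▸ p7
  p4 = 0 | 0 | a.d.0 has moves --a--▸ p5
  p5 = 0 | 0 | d.0 has moves --d--▸ p8
  p6 = d.(0 | 0) | 0 has moves --d--▸ p8
  p7 = 0 | 0 has moves (no moves)
  p8 = 0 | 0 | 0 has moves (no moves)
LTS(Q): 9 reachable states
  q0 = d.(b.b.(0 | 0) + d.(0 | 0) | a.d.0) has moves --d--▸ q1
  q1 = b.b.(0 | 0) + d.(0 | 0) | a.d.0 has moves --a--▸ q2, --b--▸ q3, --d--▸ q4
  q2 = d.(0 | 0) | d.0 has moves --d--▸ q5, --d--▸ q6
  q3 = b.(0 | 0) has moves --b--▸ q7
  q4 = 0 | 0 | a.d.0 has moves --a--▸ q5
  q5 = 0 | 0 | d.0 has moves --d--▸ q8
  q6 = d.(0 | 0) | 0 has moves --d--▸ q8
  q7 = 0 | 0 has moves (no moves)
  q8 = 0 | 0 | 0 has moves (no moves)
Partition-refinement fixed point:
  B0 = {p0, q0}
  B1 = {p1, q1}
  B2 = {p3, q3}
  B3 = {p7, p8, q7, q8}
  B4 = {p2, q2}
  B5 = {p5, p6, q5, q6}
  B6 = {p4, q4}
p0 ∈ B0, q0 ∈ B0 → same block

bisimilar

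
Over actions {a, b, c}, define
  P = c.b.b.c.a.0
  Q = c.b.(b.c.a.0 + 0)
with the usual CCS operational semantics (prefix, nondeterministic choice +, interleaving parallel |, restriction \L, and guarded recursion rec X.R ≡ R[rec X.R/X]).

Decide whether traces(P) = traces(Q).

P's transition system — 6 states:
  p0 = c.b.b.c.a.0 → --c--▸ p1
  p1 = b.b.c.a.0 → --b--▸ p2
  p2 = b.c.a.0 → --b--▸ p3
  p3 = c.a.0 → --c--▸ p4
  p4 = a.0 → --a--▸ p5
  p5 = 0 → stopped
Q's transition system — 6 states:
  q0 = c.b.(b.c.a.0 + 0) → --c--▸ q1
  q1 = b.(b.c.a.0 + 0) → --b--▸ q2
  q2 = b.c.a.0 + 0 → --b--▸ q3
  q3 = c.a.0 → --c--▸ q4
  q4 = a.0 → --a--▸ q5
  q5 = 0 → stopped
Coarsest stable partition (strong bisimilarity classes):
  B0 = {p0, q0}
  B1 = {p1, q1}
  B2 = {p2, q2}
  B3 = {p3, q3}
  B4 = {p4, q4}
  B5 = {p5, q5}
p0 ∈ B0, q0 ∈ B0 → same block
Bisimilar ⇒ trace-equivalent.

traces(P) = traces(Q)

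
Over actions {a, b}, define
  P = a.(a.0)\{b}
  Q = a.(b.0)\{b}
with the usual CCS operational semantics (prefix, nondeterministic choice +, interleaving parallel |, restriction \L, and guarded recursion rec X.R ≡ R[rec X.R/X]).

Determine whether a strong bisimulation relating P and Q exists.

P ≁ Q

Reachable graph of P (3 states):
  u0 = a.(a.0)\{b} → ··a··> u1
  u1 = (a.0)\{b} → ··a··> u2
  u2 = 0\{b} → stopped
Reachable graph of Q (2 states):
  v0 = a.(b.0)\{b} → ··a··> v1
  v1 = (b.0)\{b} → stopped
Partition-refinement fixed point:
  B0 = {u0}
  B1 = {u1, v0}
  B2 = {u2, v1}
u0 ∈ B0, v0 ∈ B1 → different blocks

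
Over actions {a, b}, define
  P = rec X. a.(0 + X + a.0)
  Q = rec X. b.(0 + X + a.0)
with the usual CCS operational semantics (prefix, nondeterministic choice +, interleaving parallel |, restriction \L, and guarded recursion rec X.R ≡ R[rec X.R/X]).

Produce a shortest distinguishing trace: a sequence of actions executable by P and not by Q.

LTS(P): 3 reachable states
  p0 = rec X. a.(0 + X + a.0) → --a--▸ p1
  p1 = 0 + (rec X. a.(0 + X + a.0)) + a.0 → --a--▸ p1, --a--▸ p2
  p2 = 0 → deadlocked
LTS(Q): 3 reachable states
  q0 = rec X. b.(0 + X + a.0) → --b--▸ q1
  q1 = 0 + (rec X. b.(0 + X + a.0)) + a.0 → --a--▸ q2, --b--▸ q1
  q2 = 0 → deadlocked
Executing a from P (initial set {p0}):
  [1] a ⇒ {p1}
  P completes σ.
Executing a from Q (initial set {q0}):
  [1] a ⇒ ∅ (Q stuck)

a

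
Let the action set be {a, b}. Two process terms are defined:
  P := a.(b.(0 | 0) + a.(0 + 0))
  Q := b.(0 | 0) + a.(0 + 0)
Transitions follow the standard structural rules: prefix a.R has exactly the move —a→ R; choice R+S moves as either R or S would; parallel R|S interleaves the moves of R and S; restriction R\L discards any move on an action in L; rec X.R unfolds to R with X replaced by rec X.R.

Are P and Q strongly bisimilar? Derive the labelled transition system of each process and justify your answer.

Reachable graph of P (4 states):
  u0 = a.(b.(0 | 0) + a.(0 + 0)) | --a--▸ u1
  u1 = b.(0 | 0) + a.(0 + 0) | --a--▸ u2, --b--▸ u3
  u2 = 0 + 0 | (no moves)
  u3 = 0 | 0 | (no moves)
Reachable graph of Q (3 states):
  v0 = b.(0 | 0) + a.(0 + 0) | --a--▸ v1, --b--▸ v2
  v1 = 0 + 0 | (no moves)
  v2 = 0 | 0 | (no moves)
Bisimilarity quotient blocks:
  B0 = {u0}
  B1 = {u1, v0}
  B2 = {u2, u3, v1, v2}
u0 ∈ B0, v0 ∈ B1 → different blocks

P ≁ Q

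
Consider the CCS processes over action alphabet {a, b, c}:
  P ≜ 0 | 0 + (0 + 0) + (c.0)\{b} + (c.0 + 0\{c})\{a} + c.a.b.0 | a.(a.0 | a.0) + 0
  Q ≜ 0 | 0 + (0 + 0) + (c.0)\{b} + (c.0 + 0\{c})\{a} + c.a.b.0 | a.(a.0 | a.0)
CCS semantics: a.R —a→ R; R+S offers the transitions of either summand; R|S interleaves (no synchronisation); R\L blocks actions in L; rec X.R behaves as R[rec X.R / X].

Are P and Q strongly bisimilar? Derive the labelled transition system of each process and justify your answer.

P's transition system — 22 states:
  m0 = 0 | 0 + (0 + 0) + (c.0)\{b} + (c.0 + 0\{c})\{a} + c.a.b.0 | a.(a.0 | a.0) + 0 ⊢ --a--▸ m1, --c--▸ m2, --c--▸ m3, --c--▸ m4
  m1 = c.a.b.0 | (a.0 | a.0) ⊢ --a--▸ m5, --a--▸ m6, --c--▸ m7
  m2 = 0\{a} ⊢ (no moves)
  m3 = 0\{b} ⊢ (no moves)
  m4 = a.b.0 | a.(a.0 | a.0) ⊢ --a--▸ m7, --a--▸ m8
  m5 = c.a.b.0 | (0 | a.0) ⊢ --a--▸ m9, --c--▸ m10
  m6 = c.a.b.0 | (a.0 | 0) ⊢ --a--▸ m9, --c--▸ m11
  m7 = a.b.0 | (a.0 | a.0) ⊢ --a--▸ m10, --a--▸ m11, --a--▸ m12
  m8 = b.0 | a.(a.0 | a.0) ⊢ --a--▸ m12, --b--▸ m13
  m9 = c.a.b.0 | (0 | 0) ⊢ --c--▸ m14
  m10 = a.b.0 | (0 | a.0) ⊢ --a--▸ m14, --a--▸ m15
  m11 = a.b.0 | (a.0 | 0) ⊢ --a--▸ m14, --a--▸ m16
  m12 = b.0 | (a.0 | a.0) ⊢ --a--▸ m15, --a--▸ m16, --b--▸ m17
  m13 = 0 | a.(a.0 | a.0) ⊢ --a--▸ m17
  m14 = a.b.0 | (0 | 0) ⊢ --a--▸ m18
  m15 = b.0 | (0 | a.0) ⊢ --a--▸ m18, --b--▸ m19
  m16 = b.0 | (a.0 | 0) ⊢ --a--▸ m18, --b--▸ m20
  m17 = 0 | (a.0 | a.0) ⊢ --a--▸ m19, --a--▸ m20
  m18 = b.0 | (0 | 0) ⊢ --b--▸ m21
  m19 = 0 | (0 | a.0) ⊢ --a--▸ m21
  m20 = 0 | (a.0 | 0) ⊢ --a--▸ m21
  m21 = 0 | (0 | 0) ⊢ (no moves)
Q's transition system — 22 states:
  n0 = 0 | 0 + (0 + 0) + (c.0)\{b} + (c.0 + 0\{c})\{a} + c.a.b.0 | a.(a.0 | a.0) ⊢ --a--▸ n1, --c--▸ n2, --c--▸ n3, --c--▸ n4
  n1 = c.a.b.0 | (a.0 | a.0) ⊢ --a--▸ n5, --a--▸ n6, --c--▸ n7
  n2 = 0\{a} ⊢ (no moves)
  n3 = 0\{b} ⊢ (no moves)
  n4 = a.b.0 | a.(a.0 | a.0) ⊢ --a--▸ n7, --a--▸ n8
  n5 = c.a.b.0 | (0 | a.0) ⊢ --a--▸ n9, --c--▸ n10
  n6 = c.a.b.0 | (a.0 | 0) ⊢ --a--▸ n9, --c--▸ n11
  n7 = a.b.0 | (a.0 | a.0) ⊢ --a--▸ n10, --a--▸ n11, --a--▸ n12
  n8 = b.0 | a.(a.0 | a.0) ⊢ --a--▸ n12, --b--▸ n13
  n9 = c.a.b.0 | (0 | 0) ⊢ --c--▸ n14
  n10 = a.b.0 | (0 | a.0) ⊢ --a--▸ n14, --a--▸ n15
  n11 = a.b.0 | (a.0 | 0) ⊢ --a--▸ n14, --a--▸ n16
  n12 = b.0 | (a.0 | a.0) ⊢ --a--▸ n15, --a--▸ n16, --b--▸ n17
  n13 = 0 | a.(a.0 | a.0) ⊢ --a--▸ n17
  n14 = a.b.0 | (0 | 0) ⊢ --a--▸ n18
  n15 = b.0 | (0 | a.0) ⊢ --a--▸ n18, --b--▸ n19
  n16 = b.0 | (a.0 | 0) ⊢ --a--▸ n18, --b--▸ n20
  n17 = 0 | (a.0 | a.0) ⊢ --a--▸ n19, --a--▸ n20
  n18 = b.0 | (0 | 0) ⊢ --b--▸ n21
  n19 = 0 | (0 | a.0) ⊢ --a--▸ n21
  n20 = 0 | (a.0 | 0) ⊢ --a--▸ n21
  n21 = 0 | (0 | 0) ⊢ (no moves)
Partition-refinement fixed point:
  B0 = {m0, n0}
  B1 = {m1, n1}
  B2 = {m7, n7}
  B3 = {m12, n12}
  B4 = {m17, n17}
  B5 = {m19, m20, n19, n20}
  B6 = {m2, m21, m3, n2, n21, n3}
  B7 = {m15, m16, n15, n16}
  B8 = {m18, n18}
  B9 = {m10, m11, n10, n11}
  B10 = {m14, n14}
  B11 = {m5, m6, n5, n6}
  B12 = {m9, n9}
  B13 = {m4, n4}
  B14 = {m8, n8}
  B15 = {m13, n13}
m0 ∈ B0, n0 ∈ B0 → same block

P ~ Q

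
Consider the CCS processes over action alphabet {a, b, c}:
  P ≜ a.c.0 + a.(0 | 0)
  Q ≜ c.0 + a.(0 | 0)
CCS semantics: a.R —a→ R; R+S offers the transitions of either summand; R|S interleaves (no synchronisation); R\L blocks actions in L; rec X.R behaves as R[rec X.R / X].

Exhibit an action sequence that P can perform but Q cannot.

LTS(P): 4 reachable states
  m0 = a.c.0 + a.(0 | 0) | -a-> m1, -a-> m2
  m1 = 0 | 0 | (no moves)
  m2 = c.0 | -c-> m3
  m3 = 0 | (no moves)
LTS(Q): 3 reachable states
  n0 = c.0 + a.(0 | 0) | -a-> n1, -c-> n2
  n1 = 0 | 0 | (no moves)
  n2 = 0 | (no moves)
Run σ = ⟨ac⟩ on P: start {m0}
  step 1 (a): {m1, m2}
  step 2 (c): {m3}
  ✓ P
Run σ = ⟨ac⟩ on Q: start {n0}
  step 1 (a): {n1}
  step 2 (c): ∅ (Q stuck)

ac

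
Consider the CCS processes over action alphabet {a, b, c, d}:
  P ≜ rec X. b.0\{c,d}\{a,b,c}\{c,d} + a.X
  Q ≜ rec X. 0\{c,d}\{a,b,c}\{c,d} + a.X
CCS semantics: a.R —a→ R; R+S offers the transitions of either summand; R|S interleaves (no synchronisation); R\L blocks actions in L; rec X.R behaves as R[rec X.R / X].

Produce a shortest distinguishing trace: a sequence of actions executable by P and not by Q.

P's transition system — 2 states:
  u0 = rec X. b.0\{c,d}\{a,b,c}\{c,d} + a.X | —a→ u0, —b→ u1
  u1 = 0\{c,d}\{a,b,c}\{c,d} | ·
Q's transition system — 1 states:
  v0 = rec X. 0\{c,d}\{a,b,c}\{c,d} + a.X | —a→ v0
Executing b from P (initial set {u0}):
  [1] b ⇒ {u1}
  P completes σ.
Executing b from Q (initial set {v0}):
  [1] b ⇒ ∅ (Q stuck)

b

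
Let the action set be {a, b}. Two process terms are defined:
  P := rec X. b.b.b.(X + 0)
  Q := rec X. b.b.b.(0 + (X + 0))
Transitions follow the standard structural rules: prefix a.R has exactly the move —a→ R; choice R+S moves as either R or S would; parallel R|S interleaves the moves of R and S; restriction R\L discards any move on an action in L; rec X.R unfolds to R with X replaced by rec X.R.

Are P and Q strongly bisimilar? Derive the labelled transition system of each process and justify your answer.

P ~ Q

P's transition system — 4 states:
  s0 = rec X. b.b.b.(X + 0) :: =b=> s1
  s1 = b.b.((rec X. b.b.b.(X + 0)) + 0) :: =b=> s2
  s2 = b.((rec X. b.b.b.(X + 0)) + 0) :: =b=> s3
  s3 = (rec X. b.b.b.(X + 0)) + 0 :: =b=> s1
Q's transition system — 4 states:
  t0 = rec X. b.b.b.(0 + (X + 0)) :: =b=> t1
  t1 = b.b.(0 + ((rec X. b.b.b.(0 + (X + 0))) + 0)) :: =b=> t2
  t2 = b.(0 + ((rec X. b.b.b.(0 + (X + 0))) + 0)) :: =b=> t3
  t3 = 0 + ((rec X. b.b.b.(0 + (X + 0))) + 0) :: =b=> t1
Coarsest stable partition (strong bisimilarity classes):
  B0 = {s0, s1, s2, s3, t0, t1, t2, t3}
s0 ∈ B0, t0 ∈ B0 → same block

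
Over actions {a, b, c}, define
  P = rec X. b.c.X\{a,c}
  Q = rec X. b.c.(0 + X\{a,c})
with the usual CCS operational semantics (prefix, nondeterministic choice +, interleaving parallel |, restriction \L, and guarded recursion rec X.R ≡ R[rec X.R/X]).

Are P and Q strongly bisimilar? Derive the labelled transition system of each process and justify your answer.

bisimilar

Reachable graph of P (4 states):
  s0 = rec X. b.c.X\{a,c} has moves —b→ s1
  s1 = c.(rec X. b.c.X\{a,c})\{a,c} has moves —c→ s2
  s2 = (rec X. b.c.X\{a,c})\{a,c} has moves —b→ s3
  s3 = (c.(rec X. b.c.X\{a,c})\{a,c})\{a,c} has moves ∅
Reachable graph of Q (4 states):
  t0 = rec X. b.c.(0 + X\{a,c}) has moves —b→ t1
  t1 = c.(0 + (rec X. b.c.(0 + X\{a,c}))\{a,c}) has moves —c→ t2
  t2 = 0 + (rec X. b.c.(0 + X\{a,c}))\{a,c} has moves —b→ t3
  t3 = (c.(0 + (rec X. b.c.(0 + X\{a,c}))\{a,c}))\{a,c} has moves ∅
Coarsest stable partition (strong bisimilarity classes):
  B0 = {s0, t0}
  B1 = {s1, t1}
  B2 = {s2, t2}
  B3 = {s3, t3}
s0 ∈ B0, t0 ∈ B0 → same block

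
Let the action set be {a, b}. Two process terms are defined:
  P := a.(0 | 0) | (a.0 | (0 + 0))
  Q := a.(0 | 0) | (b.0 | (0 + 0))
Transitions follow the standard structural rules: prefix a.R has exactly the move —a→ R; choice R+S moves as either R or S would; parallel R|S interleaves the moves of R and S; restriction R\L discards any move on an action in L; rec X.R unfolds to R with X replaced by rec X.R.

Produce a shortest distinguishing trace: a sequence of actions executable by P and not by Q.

Reachable graph of P (4 states):
  m0 = a.(0 | 0) | (a.0 | (0 + 0)) ⊢ -a-> m1, -a-> m2
  m1 = 0 | 0 | (a.0 | (0 + 0)) ⊢ -a-> m3
  m2 = a.(0 | 0) | (0 | (0 + 0)) ⊢ -a-> m3
  m3 = 0 | 0 | (0 | (0 + 0)) ⊢ deadlocked
Reachable graph of Q (4 states):
  n0 = a.(0 | 0) | (b.0 | (0 + 0)) ⊢ -a-> n1, -b-> n2
  n1 = 0 | 0 | (b.0 | (0 + 0)) ⊢ -b-> n3
  n2 = a.(0 | 0) | (0 | (0 + 0)) ⊢ -a-> n3
  n3 = 0 | 0 | (0 | (0 + 0)) ⊢ deadlocked
Trace ⟨aa⟩ through P, begin at {m0}:
  after a @ step 1: {m1, m2}
  after a @ step 2: {m3}
  ✓ P
Trace ⟨aa⟩ through Q, begin at {n0}:
  after a @ step 1: {n1}
  after a @ step 2: ∅ (Q stuck)

aa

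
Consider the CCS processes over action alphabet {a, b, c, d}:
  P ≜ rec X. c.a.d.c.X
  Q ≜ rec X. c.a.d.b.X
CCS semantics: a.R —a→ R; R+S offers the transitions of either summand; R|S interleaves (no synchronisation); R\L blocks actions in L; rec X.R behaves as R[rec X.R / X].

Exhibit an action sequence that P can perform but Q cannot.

cadc

LTS(P): 4 reachable states
  m0 = rec X. c.a.d.c.X ⊢ -c-> m1
  m1 = a.d.c.(rec X. c.a.d.c.X) ⊢ -a-> m2
  m2 = d.c.(rec X. c.a.d.c.X) ⊢ -d-> m3
  m3 = c.(rec X. c.a.d.c.X) ⊢ -c-> m0
LTS(Q): 4 reachable states
  n0 = rec X. c.a.d.b.X ⊢ -c-> n1
  n1 = a.d.b.(rec X. c.a.d.b.X) ⊢ -a-> n2
  n2 = d.b.(rec X. c.a.d.b.X) ⊢ -d-> n3
  n3 = b.(rec X. c.a.d.b.X) ⊢ -b-> n0
Executing cadc from P (initial set {m0}):
  [1] c ⇒ {m1}
  [2] a ⇒ {m2}
  [3] d ⇒ {m3}
  [4] c ⇒ {m0}
  — P admits the full trace.
Executing cadc from Q (initial set {n0}):
  [1] c ⇒ {n1}
  [2] a ⇒ {n2}
  [3] d ⇒ {n3}
  [4] c ⇒ ∅  — Q cannot continue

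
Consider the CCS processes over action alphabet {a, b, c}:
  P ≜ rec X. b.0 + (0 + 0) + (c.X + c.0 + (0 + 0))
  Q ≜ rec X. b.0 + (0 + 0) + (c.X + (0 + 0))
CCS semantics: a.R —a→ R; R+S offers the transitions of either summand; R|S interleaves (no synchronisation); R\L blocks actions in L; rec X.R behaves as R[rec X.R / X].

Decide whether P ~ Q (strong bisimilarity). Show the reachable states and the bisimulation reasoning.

Reachable graph of P (2 states):
  p0 = rec X. b.0 + (0 + 0) + (c.X + c.0 + (0 + 0)) :: —b→ p1, —c→ p0, —c→ p1
  p1 = 0 :: deadlocked
Reachable graph of Q (2 states):
  q0 = rec X. b.0 + (0 + 0) + (c.X + (0 + 0)) :: —b→ q1, —c→ q0
  q1 = 0 :: deadlocked
Bisimilarity quotient blocks:
  B0 = {p0}
  B1 = {p1, q1}
  B2 = {q0}
p0 ∈ B0, q0 ∈ B2 → different blocks

P ≁ Q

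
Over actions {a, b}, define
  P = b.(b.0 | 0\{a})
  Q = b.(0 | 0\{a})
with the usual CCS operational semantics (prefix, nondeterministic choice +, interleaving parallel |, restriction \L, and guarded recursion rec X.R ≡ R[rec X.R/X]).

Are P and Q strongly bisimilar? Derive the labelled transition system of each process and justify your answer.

P ≁ Q

Reachable graph of P (3 states):
  s0 = b.(b.0 | 0\{a}) ⊢ -b-> s1
  s1 = b.0 | 0\{a} ⊢ -b-> s2
  s2 = 0 | 0\{a} ⊢ ∅
Reachable graph of Q (2 states):
  t0 = b.(0 | 0\{a}) ⊢ -b-> t1
  t1 = 0 | 0\{a} ⊢ ∅
Bisimilarity quotient blocks:
  B0 = {s0}
  B1 = {s1, t0}
  B2 = {s2, t1}
s0 ∈ B0, t0 ∈ B1 → different blocks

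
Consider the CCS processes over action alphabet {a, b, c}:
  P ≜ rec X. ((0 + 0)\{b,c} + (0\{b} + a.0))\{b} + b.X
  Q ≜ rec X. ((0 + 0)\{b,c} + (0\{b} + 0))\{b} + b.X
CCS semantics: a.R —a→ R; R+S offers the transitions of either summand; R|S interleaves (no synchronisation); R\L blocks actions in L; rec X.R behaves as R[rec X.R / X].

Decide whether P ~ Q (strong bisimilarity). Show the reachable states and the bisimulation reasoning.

NO

P's transition system — 2 states:
  p0 = rec X. ((0 + 0)\{b,c} + (0\{b} + a.0))\{b} + b.X :: ··a··> p1, ··b··> p0
  p1 = 0\{b} :: (no moves)
Q's transition system — 1 states:
  q0 = rec X. ((0 + 0)\{b,c} + (0\{b} + 0))\{b} + b.X :: ··b··> q0
Partition-refinement fixed point:
  B0 = {p0}
  B1 = {p1}
  B2 = {q0}
p0 ∈ B0, q0 ∈ B2 → different blocks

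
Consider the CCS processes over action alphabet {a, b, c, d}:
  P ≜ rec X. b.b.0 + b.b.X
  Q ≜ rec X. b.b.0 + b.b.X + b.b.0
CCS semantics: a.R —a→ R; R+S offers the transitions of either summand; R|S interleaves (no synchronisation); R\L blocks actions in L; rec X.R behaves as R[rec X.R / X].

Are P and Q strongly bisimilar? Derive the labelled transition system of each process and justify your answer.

LTS(P): 4 reachable states
  p0 = rec X. b.b.0 + b.b.X → ··b··> p1, ··b··> p2
  p1 = b.(rec X. b.b.0 + b.b.X) → ··b··> p0
  p2 = b.0 → ··b··> p3
  p3 = 0 → stopped
LTS(Q): 4 reachable states
  q0 = rec X. b.b.0 + b.b.X + b.b.0 → ··b··> q1, ··b··> q2
  q1 = b.(rec X. b.b.0 + b.b.X + b.b.0) → ··b··> q0
  q2 = b.0 → ··b··> q3
  q3 = 0 → stopped
Coarsest stable partition (strong bisimilarity classes):
  B0 = {p0, q0}
  B1 = {p1, q1}
  B2 = {p2, q2}
  B3 = {p3, q3}
p0 ∈ B0, q0 ∈ B0 → same block

bisimilar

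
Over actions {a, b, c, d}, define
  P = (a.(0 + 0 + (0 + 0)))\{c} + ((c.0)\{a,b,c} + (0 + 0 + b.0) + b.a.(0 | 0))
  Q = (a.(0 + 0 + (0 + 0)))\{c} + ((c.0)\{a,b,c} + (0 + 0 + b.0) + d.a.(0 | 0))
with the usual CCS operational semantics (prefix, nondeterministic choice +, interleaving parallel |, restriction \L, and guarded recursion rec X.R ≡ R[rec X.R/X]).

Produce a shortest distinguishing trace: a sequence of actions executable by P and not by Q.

P's transition system — 5 states:
  u0 = (a.(0 + 0 + (0 + 0)))\{c} + ((c.0)\{a,b,c} + (0 + 0 + b.0) + b.a.(0 | 0)) :: ··a··> u1, ··b··> u2, ··b··> u3
  u1 = (0 + 0 + (0 + 0))\{c} :: ∅
  u2 = 0 :: ∅
  u3 = a.(0 | 0) :: ··a··> u4
  u4 = 0 | 0 :: ∅
Q's transition system — 5 states:
  v0 = (a.(0 + 0 + (0 + 0)))\{c} + ((c.0)\{a,b,c} + (0 + 0 + b.0) + d.a.(0 | 0)) :: ··a··> v1, ··b··> v2, ··d··> v3
  v1 = (0 + 0 + (0 + 0))\{c} :: ∅
  v2 = 0 :: ∅
  v3 = a.(0 | 0) :: ··a··> v4
  v4 = 0 | 0 :: ∅
Run σ = ⟨ba⟩ on P: start {u0}
  [1] b ⇒ {u2, u3}
  [2] a ⇒ {u4}
  ✓ P
Run σ = ⟨ba⟩ on Q: start {v0}
  [1] b ⇒ {v2}
  [2] a ⇒ no successor for Q

ba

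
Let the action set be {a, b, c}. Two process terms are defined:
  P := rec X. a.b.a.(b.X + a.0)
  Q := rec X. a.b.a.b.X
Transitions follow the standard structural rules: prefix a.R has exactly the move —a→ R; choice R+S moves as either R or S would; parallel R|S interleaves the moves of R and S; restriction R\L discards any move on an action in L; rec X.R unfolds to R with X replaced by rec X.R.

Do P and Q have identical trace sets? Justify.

traces(P) ≠ traces(Q) — witness ⟨abaa⟩

Reachable graph of P (5 states):
  s0 = rec X. a.b.a.(b.X + a.0) ⊢ --a--▸ s1
  s1 = b.a.(b.(rec X. a.b.a.(b.X + a.0)) + a.0) ⊢ --b--▸ s2
  s2 = a.(b.(rec X. a.b.a.(b.X + a.0)) + a.0) ⊢ --a--▸ s3
  s3 = b.(rec X. a.b.a.(b.X + a.0)) + a.0 ⊢ --a--▸ s4, --b--▸ s0
  s4 = 0 ⊢ stopped
Reachable graph of Q (4 states):
  t0 = rec X. a.b.a.b.X ⊢ --a--▸ t1
  t1 = b.a.b.(rec X. a.b.a.b.X) ⊢ --b--▸ t2
  t2 = a.b.(rec X. a.b.a.b.X) ⊢ --a--▸ t3
  t3 = b.(rec X. a.b.a.b.X) ⊢ --b--▸ t0
Executing abaa from P (initial set {s0}):
  [1] a ⇒ {s1}
  [2] b ⇒ {s2}
  [3] a ⇒ {s3}
  [4] a ⇒ {s4}
  P completes σ.
Executing abaa from Q (initial set {t0}):
  [1] a ⇒ {t1}
  [2] b ⇒ {t2}
  [3] a ⇒ {t3}
  [4] a ⇒ no successor for Q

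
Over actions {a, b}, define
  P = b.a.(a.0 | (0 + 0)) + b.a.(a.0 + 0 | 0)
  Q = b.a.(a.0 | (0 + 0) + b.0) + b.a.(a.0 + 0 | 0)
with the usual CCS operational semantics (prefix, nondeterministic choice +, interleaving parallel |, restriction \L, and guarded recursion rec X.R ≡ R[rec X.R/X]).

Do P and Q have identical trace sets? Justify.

trace-distinct — witness ⟨bab⟩

LTS(P): 7 reachable states
  p0 = b.a.(a.0 | (0 + 0)) + b.a.(a.0 + 0 | 0) ⊢ =b=> p1, =b=> p2
  p1 = a.(a.0 + 0 | 0) ⊢ =a=> p3
  p2 = a.(a.0 | (0 + 0)) ⊢ =a=> p4
  p3 = a.0 + 0 | 0 ⊢ =a=> p5
  p4 = a.0 | (0 + 0) ⊢ =a=> p6
  p5 = 0 ⊢ deadlocked
  p6 = 0 | (0 + 0) ⊢ deadlocked
LTS(Q): 7 reachable states
  q0 = b.a.(a.0 | (0 + 0) + b.0) + b.a.(a.0 + 0 | 0) ⊢ =b=> q1, =b=> q2
  q1 = a.(a.0 + 0 | 0) ⊢ =a=> q3
  q2 = a.(a.0 | (0 + 0) + b.0) ⊢ =a=> q4
  q3 = a.0 + 0 | 0 ⊢ =a=> q5
  q4 = a.0 | (0 + 0) + b.0 ⊢ =a=> q6, =b=> q5
  q5 = 0 ⊢ deadlocked
  q6 = 0 | (0 + 0) ⊢ deadlocked
Trace ⟨bab⟩ through Q, begin at {q0}:
  step 1 (b): {q1, q2}
  step 2 (a): {q3, q4}
  step 3 (b): {q5}
  Q completes σ.
Trace ⟨bab⟩ through P, begin at {p0}:
  step 1 (b): {p1, p2}
  step 2 (a): {p3, p4}
  step 3 (b): ∅  — P cannot continue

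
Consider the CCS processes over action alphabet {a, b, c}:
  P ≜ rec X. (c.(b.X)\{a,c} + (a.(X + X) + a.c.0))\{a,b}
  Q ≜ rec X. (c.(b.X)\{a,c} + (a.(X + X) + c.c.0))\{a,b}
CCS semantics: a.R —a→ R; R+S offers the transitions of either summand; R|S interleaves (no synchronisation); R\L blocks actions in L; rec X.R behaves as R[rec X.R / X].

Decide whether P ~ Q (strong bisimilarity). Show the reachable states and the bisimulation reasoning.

Reachable graph of P (2 states):
  u0 = rec X. (c.(b.X)\{a,c} + (a.(X + X) + a.c.0))\{a,b} has moves -c-> u1
  u1 = (b.(rec X. (c.(b.X)\{a,c} + (a.(X + X) + a.c.0))\{a,b}))\{a,c}\{a,b} has moves (no moves)
Reachable graph of Q (4 states):
  v0 = rec X. (c.(b.X)\{a,c} + (a.(X + X) + c.c.0))\{a,b} has moves -c-> v1, -c-> v2
  v1 = (b.(rec X. (c.(b.X)\{a,c} + (a.(X + X) + c.c.0))\{a,b}))\{a,c}\{a,b} has moves (no moves)
  v2 = (c.0)\{a,b} has moves -c-> v3
  v3 = 0\{a,b} has moves (no moves)
Partition-refinement fixed point:
  B0 = {u0, v2}
  B1 = {u1, v1, v3}
  B2 = {v0}
u0 ∈ B0, v0 ∈ B2 → different blocks

not bisimilar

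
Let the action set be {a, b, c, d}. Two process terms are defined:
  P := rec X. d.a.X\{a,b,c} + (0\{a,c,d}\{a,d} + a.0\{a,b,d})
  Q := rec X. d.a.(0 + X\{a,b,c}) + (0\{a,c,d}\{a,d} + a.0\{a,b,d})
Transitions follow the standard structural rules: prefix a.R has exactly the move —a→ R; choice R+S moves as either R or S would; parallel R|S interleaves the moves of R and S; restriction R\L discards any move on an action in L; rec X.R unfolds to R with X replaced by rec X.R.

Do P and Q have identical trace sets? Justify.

trace-equivalent

LTS(P): 5 reachable states
  m0 = rec X. d.a.X\{a,b,c} + (0\{a,c,d}\{a,d} + a.0\{a,b,d}) has moves ··a··> m1, ··d··> m2
  m1 = 0\{a,b,d} has moves ·
  m2 = a.(rec X. d.a.X\{a,b,c} + (0\{a,c,d}\{a,d} + a.0\{a,b,d}))\{a,b,c} has moves ··a··> m3
  m3 = (rec X. d.a.X\{a,b,c} + (0\{a,c,d}\{a,d} + a.0\{a,b,d}))\{a,b,c} has moves ··d··> m4
  m4 = (a.(rec X. d.a.X\{a,b,c} + (0\{a,c,d}\{a,d} + a.0\{a,b,d}))\{a,b,c})\{a,b,c} has moves ·
LTS(Q): 5 reachable states
  n0 = rec X. d.a.(0 + X\{a,b,c}) + (0\{a,c,d}\{a,d} + a.0\{a,b,d}) has moves ··a··> n1, ··d··> n2
  n1 = 0\{a,b,d} has moves ·
  n2 = a.(0 + (rec X. d.a.(0 + X\{a,b,c}) + (0\{a,c,d}\{a,d} + a.0\{a,b,d}))\{a,b,c}) has moves ··a··> n3
  n3 = 0 + (rec X. d.a.(0 + X\{a,b,c}) + (0\{a,c,d}\{a,d} + a.0\{a,b,d}))\{a,b,c} has moves ··d··> n4
  n4 = (a.(0 + (rec X. d.a.(0 + X\{a,b,c}) + (0\{a,c,d}\{a,d} + a.0\{a,b,d}))\{a,b,c}))\{a,b,c} has moves ·
Coarsest stable partition (strong bisimilarity classes):
  B0 = {m0, n0}
  B1 = {m2, n2}
  B2 = {m3, n3}
  B3 = {m1, m4, n1, n4}
m0 ∈ B0, n0 ∈ B0 → same block
Bisimilar ⇒ trace-equivalent.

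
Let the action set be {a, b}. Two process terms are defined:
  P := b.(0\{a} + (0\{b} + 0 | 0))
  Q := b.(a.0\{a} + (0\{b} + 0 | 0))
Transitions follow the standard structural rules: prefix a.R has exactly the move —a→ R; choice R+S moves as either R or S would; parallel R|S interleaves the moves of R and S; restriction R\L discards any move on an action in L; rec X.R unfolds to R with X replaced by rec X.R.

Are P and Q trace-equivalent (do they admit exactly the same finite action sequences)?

traces(P) ≠ traces(Q) — witness ⟨ba⟩

Reachable graph of P (2 states):
  p0 = b.(0\{a} + (0\{b} + 0 | 0)) | —b→ p1
  p1 = 0\{a} + (0\{b} + 0 | 0) | ·
Reachable graph of Q (3 states):
  q0 = b.(a.0\{a} + (0\{b} + 0 | 0)) | —b→ q1
  q1 = a.0\{a} + (0\{b} + 0 | 0) | —a→ q2
  q2 = 0\{a} | ·
Run σ = ⟨ba⟩ on Q: start {q0}
  after b @ step 1: {q1}
  after a @ step 2: {q2}
  Q completes σ.
Run σ = ⟨ba⟩ on P: start {p0}
  after b @ step 1: {p1}
  after a @ step 2: ∅ (P stuck)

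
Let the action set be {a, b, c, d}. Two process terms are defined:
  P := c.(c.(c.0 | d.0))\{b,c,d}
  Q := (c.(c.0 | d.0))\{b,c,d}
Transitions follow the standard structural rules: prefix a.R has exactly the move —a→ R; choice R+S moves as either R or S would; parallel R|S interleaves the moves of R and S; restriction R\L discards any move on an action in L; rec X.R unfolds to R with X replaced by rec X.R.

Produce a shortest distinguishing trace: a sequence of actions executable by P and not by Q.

Reachable graph of P (2 states):
  m0 = c.(c.(c.0 | d.0))\{b,c,d} → =c=> m1
  m1 = (c.(c.0 | d.0))\{b,c,d} → ·
Reachable graph of Q (1 states):
  n0 = (c.(c.0 | d.0))\{b,c,d} → ·
Executing c from P (initial set {m0}):
  step 1 (c): {m1}
  — P admits the full trace.
Executing c from Q (initial set {n0}):
  step 1 (c): ∅ (Q stuck)

c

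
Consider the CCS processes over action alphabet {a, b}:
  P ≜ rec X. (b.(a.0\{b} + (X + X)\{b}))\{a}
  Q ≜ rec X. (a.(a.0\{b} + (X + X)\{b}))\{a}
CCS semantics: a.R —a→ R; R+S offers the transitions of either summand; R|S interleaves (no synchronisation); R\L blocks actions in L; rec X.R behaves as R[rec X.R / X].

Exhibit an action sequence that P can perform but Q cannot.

b

LTS(P): 2 reachable states
  u0 = rec X. (b.(a.0\{b} + (X + X)\{b}))\{a} has moves --b--▸ u1
  u1 = (a.0\{b} + ((rec X. (b.(a.0\{b} + (X + X)\{b}))\{a}) + (rec X. (b.(a.0\{b} + (X + X)\{b}))\{a}))\{b})\{a} has moves ·
LTS(Q): 1 reachable states
  v0 = rec X. (a.(a.0\{b} + (X + X)\{b}))\{a} has moves ·
Trace ⟨b⟩ through P, begin at {u0}:
  [1] b ⇒ {u1}
  ✓ P
Trace ⟨b⟩ through Q, begin at {v0}:
  [1] b ⇒ ∅  — Q cannot continue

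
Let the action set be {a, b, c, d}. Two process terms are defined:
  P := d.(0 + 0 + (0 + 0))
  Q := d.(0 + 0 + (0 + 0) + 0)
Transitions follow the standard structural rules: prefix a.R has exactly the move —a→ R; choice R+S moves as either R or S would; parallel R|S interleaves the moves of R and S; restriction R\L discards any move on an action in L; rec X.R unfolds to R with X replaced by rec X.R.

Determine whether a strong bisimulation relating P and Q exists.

Reachable graph of P (2 states):
  s0 = d.(0 + 0 + (0 + 0)) | =d=> s1
  s1 = 0 + 0 + (0 + 0) | (no moves)
Reachable graph of Q (2 states):
  t0 = d.(0 + 0 + (0 + 0) + 0) | =d=> t1
  t1 = 0 + 0 + (0 + 0) + 0 | (no moves)
Partition-refinement fixed point:
  B0 = {s0, t0}
  B1 = {s1, t1}
s0 ∈ B0, t0 ∈ B0 → same block

YES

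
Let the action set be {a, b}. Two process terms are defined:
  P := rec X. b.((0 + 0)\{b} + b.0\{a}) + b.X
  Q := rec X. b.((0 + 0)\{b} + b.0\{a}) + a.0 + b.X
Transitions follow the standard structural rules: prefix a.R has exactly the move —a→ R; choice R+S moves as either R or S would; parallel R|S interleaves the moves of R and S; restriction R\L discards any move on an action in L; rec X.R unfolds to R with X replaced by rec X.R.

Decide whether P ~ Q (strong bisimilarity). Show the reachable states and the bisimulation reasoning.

LTS(P): 3 reachable states
  s0 = rec X. b.((0 + 0)\{b} + b.0\{a}) + b.X | —b→ s0, —b→ s1
  s1 = (0 + 0)\{b} + b.0\{a} | —b→ s2
  s2 = 0\{a} | deadlocked
LTS(Q): 4 reachable states
  t0 = rec X. b.((0 + 0)\{b} + b.0\{a}) + a.0 + b.X | —a→ t1, —b→ t0, —b→ t2
  t1 = 0 | deadlocked
  t2 = (0 + 0)\{b} + b.0\{a} | —b→ t3
  t3 = 0\{a} | deadlocked
Bisimilarity quotient blocks:
  B0 = {s0}
  B1 = {s1, t2}
  B2 = {s2, t1, t3}
  B3 = {t0}
s0 ∈ B0, t0 ∈ B3 → different blocks

NO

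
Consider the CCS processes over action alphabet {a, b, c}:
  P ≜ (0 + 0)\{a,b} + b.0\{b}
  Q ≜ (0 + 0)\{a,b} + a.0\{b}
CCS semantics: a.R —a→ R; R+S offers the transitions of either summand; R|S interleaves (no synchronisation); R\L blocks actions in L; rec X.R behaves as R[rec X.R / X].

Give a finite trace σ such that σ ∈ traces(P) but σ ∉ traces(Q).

LTS(P): 2 reachable states
  p0 = (0 + 0)\{a,b} + b.0\{b} | ··b··> p1
  p1 = 0\{b} | (no moves)
LTS(Q): 2 reachable states
  q0 = (0 + 0)\{a,b} + a.0\{b} | ··a··> q1
  q1 = 0\{b} | (no moves)
Run σ = ⟨b⟩ on P: start {p0}
  [1] b ⇒ {p1}
  ✓ P
Run σ = ⟨b⟩ on Q: start {q0}
  [1] b ⇒ no successor for Q

b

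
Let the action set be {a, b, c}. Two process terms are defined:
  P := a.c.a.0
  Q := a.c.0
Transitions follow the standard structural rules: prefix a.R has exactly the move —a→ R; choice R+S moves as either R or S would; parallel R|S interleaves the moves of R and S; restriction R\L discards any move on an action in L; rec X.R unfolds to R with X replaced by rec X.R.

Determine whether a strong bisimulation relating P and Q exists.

NO

P's transition system — 4 states:
  u0 = a.c.a.0 has moves =a=> u1
  u1 = c.a.0 has moves =c=> u2
  u2 = a.0 has moves =a=> u3
  u3 = 0 has moves (no moves)
Q's transition system — 3 states:
  v0 = a.c.0 has moves =a=> v1
  v1 = c.0 has moves =c=> v2
  v2 = 0 has moves (no moves)
Partition-refinement fixed point:
  B0 = {u0}
  B1 = {u1}
  B2 = {u2}
  B3 = {u3, v2}
  B4 = {v0}
  B5 = {v1}
u0 ∈ B0, v0 ∈ B4 → different blocks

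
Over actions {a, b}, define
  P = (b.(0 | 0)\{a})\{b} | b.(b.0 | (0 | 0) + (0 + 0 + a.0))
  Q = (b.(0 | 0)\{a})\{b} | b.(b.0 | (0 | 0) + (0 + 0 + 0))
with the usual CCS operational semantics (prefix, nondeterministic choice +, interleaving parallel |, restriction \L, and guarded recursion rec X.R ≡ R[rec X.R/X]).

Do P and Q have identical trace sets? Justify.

NO — witness ⟨ba⟩

LTS(P): 4 reachable states
  p0 = (b.(0 | 0)\{a})\{b} | b.(b.0 | (0 | 0) + (0 + 0 + a.0)) :: -b-> p1
  p1 = (b.(0 | 0)\{a})\{b} | (b.0 | (0 | 0) + (0 + 0 + a.0)) :: -a-> p2, -b-> p3
  p2 = (b.(0 | 0)\{a})\{b} | 0 :: ·
  p3 = (b.(0 | 0)\{a})\{b} | (0 | (0 | 0)) :: ·
LTS(Q): 3 reachable states
  q0 = (b.(0 | 0)\{a})\{b} | b.(b.0 | (0 | 0) + (0 + 0 + 0)) :: -b-> q1
  q1 = (b.(0 | 0)\{a})\{b} | (b.0 | (0 | 0) + (0 + 0 + 0)) :: -b-> q2
  q2 = (b.(0 | 0)\{a})\{b} | (0 | (0 | 0)) :: ·
Run σ = ⟨ba⟩ on P: start {p0}
  step 1 (b): {p1}
  step 2 (a): {p2}
  — P admits the full trace.
Run σ = ⟨ba⟩ on Q: start {q0}
  step 1 (b): {q1}
  step 2 (a): ∅  — Q cannot continue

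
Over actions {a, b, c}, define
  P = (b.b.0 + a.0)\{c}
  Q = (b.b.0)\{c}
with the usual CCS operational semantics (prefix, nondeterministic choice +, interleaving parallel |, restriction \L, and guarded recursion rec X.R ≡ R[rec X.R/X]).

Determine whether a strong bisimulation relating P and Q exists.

NO

Reachable graph of P (3 states):
  s0 = (b.b.0 + a.0)\{c} :: ··a··> s1, ··b··> s2
  s1 = 0\{c} :: ∅
  s2 = (b.0)\{c} :: ··b··> s1
Reachable graph of Q (3 states):
  t0 = (b.b.0)\{c} :: ··b··> t1
  t1 = (b.0)\{c} :: ··b··> t2
  t2 = 0\{c} :: ∅
Bisimilarity quotient blocks:
  B0 = {s0}
  B1 = {s2, t1}
  B2 = {s1, t2}
  B3 = {t0}
s0 ∈ B0, t0 ∈ B3 → different blocks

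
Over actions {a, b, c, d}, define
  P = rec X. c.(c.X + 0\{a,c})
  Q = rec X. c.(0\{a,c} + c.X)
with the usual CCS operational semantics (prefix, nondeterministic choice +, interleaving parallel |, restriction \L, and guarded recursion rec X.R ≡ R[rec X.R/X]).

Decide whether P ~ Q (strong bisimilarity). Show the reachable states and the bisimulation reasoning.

Reachable graph of P (2 states):
  p0 = rec X. c.(c.X + 0\{a,c}) ⊢ =c=> p1
  p1 = c.(rec X. c.(c.X + 0\{a,c})) + 0\{a,c} ⊢ =c=> p0
Reachable graph of Q (2 states):
  q0 = rec X. c.(0\{a,c} + c.X) ⊢ =c=> q1
  q1 = 0\{a,c} + c.(rec X. c.(0\{a,c} + c.X)) ⊢ =c=> q0
Bisimilarity quotient blocks:
  B0 = {p0, p1, q0, q1}
p0 ∈ B0, q0 ∈ B0 → same block

bisimilar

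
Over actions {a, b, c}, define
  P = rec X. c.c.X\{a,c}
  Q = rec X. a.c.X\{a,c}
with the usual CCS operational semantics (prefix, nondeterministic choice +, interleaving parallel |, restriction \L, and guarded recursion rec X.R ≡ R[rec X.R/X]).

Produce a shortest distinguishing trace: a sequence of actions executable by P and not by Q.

c

P's transition system — 3 states:
  p0 = rec X. c.c.X\{a,c} ⊢ =c=> p1
  p1 = c.(rec X. c.c.X\{a,c})\{a,c} ⊢ =c=> p2
  p2 = (rec X. c.c.X\{a,c})\{a,c} ⊢ ·
Q's transition system — 3 states:
  q0 = rec X. a.c.X\{a,c} ⊢ =a=> q1
  q1 = c.(rec X. a.c.X\{a,c})\{a,c} ⊢ =c=> q2
  q2 = (rec X. a.c.X\{a,c})\{a,c} ⊢ ·
Executing c from P (initial set {p0}):
  after c @ step 1: {p1}
  P completes σ.
Executing c from Q (initial set {q0}):
  after c @ step 1: no successor for Q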